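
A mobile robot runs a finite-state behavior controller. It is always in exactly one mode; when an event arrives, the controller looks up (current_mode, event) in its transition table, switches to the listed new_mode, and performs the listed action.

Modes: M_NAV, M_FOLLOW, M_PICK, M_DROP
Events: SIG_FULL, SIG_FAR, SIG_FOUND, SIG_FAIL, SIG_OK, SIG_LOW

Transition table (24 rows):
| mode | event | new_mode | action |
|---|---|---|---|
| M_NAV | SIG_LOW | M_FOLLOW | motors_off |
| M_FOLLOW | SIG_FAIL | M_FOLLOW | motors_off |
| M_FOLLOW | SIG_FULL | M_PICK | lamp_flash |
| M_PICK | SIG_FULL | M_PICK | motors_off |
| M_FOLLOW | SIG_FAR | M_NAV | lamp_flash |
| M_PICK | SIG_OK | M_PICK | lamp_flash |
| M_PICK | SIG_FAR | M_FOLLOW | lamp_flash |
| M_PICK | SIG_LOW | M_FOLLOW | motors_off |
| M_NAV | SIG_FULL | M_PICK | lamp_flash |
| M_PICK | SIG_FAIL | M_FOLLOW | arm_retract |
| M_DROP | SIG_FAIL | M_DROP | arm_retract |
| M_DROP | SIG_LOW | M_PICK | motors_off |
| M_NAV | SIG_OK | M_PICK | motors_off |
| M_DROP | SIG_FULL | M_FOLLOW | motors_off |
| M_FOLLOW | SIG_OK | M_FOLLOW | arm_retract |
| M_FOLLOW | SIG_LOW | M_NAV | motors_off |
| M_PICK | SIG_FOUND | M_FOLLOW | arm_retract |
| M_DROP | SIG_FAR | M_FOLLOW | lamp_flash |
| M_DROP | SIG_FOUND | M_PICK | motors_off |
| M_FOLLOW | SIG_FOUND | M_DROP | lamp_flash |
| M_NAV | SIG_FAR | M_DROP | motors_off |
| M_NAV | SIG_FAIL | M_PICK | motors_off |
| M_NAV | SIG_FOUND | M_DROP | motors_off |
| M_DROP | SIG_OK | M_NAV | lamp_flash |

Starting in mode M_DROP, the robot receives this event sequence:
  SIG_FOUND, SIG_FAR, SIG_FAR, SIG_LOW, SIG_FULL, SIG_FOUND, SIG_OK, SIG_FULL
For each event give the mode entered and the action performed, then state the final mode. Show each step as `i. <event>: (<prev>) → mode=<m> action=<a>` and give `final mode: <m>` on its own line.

final mode: M_PICK

1. SIG_FOUND: (M_DROP) → mode=M_PICK action=motors_off
2. SIG_FAR: (M_PICK) → mode=M_FOLLOW action=lamp_flash
3. SIG_FAR: (M_FOLLOW) → mode=M_NAV action=lamp_flash
4. SIG_LOW: (M_NAV) → mode=M_FOLLOW action=motors_off
5. SIG_FULL: (M_FOLLOW) → mode=M_PICK action=lamp_flash
6. SIG_FOUND: (M_PICK) → mode=M_FOLLOW action=arm_retract
7. SIG_OK: (M_FOLLOW) → mode=M_FOLLOW action=arm_retract
8. SIG_FULL: (M_FOLLOW) → mode=M_PICK action=lamp_flash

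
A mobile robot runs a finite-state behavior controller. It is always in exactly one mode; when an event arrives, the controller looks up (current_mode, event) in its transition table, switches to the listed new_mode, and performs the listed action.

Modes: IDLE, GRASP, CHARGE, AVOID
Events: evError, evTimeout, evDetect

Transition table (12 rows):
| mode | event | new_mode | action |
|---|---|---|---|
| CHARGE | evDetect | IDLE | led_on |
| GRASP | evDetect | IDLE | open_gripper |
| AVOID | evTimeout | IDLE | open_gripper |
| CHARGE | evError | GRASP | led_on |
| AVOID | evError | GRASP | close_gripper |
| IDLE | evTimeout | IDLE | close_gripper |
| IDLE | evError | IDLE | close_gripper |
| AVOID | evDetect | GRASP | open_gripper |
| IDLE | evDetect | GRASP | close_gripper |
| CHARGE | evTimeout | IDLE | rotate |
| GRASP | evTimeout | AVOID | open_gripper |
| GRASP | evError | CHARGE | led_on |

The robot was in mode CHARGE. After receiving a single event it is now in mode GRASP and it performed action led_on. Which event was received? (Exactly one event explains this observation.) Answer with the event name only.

evError

try evError: (CHARGE, evError) → (GRASP, led_on)  ← matches
try evTimeout: (CHARGE, evTimeout) → (IDLE, rotate)
try evDetect: (CHARGE, evDetect) → (IDLE, led_on)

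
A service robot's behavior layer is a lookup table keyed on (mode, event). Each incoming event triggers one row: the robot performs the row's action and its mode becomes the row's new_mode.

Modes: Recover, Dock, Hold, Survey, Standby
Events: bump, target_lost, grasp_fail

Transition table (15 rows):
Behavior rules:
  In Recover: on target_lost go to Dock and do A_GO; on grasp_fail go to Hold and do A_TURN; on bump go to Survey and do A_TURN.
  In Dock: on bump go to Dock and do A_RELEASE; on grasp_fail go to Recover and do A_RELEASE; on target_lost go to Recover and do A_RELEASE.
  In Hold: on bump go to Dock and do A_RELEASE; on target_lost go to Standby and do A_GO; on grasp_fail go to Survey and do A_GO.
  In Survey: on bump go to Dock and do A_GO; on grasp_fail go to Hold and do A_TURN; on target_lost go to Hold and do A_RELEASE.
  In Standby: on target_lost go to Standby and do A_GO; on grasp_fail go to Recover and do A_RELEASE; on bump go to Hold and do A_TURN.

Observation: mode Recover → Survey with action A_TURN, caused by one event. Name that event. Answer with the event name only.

try bump: (Recover, bump) → (Survey, A_TURN)  ← matches
try target_lost: (Recover, target_lost) → (Dock, A_GO)
try grasp_fail: (Recover, grasp_fail) → (Hold, A_TURN)

bump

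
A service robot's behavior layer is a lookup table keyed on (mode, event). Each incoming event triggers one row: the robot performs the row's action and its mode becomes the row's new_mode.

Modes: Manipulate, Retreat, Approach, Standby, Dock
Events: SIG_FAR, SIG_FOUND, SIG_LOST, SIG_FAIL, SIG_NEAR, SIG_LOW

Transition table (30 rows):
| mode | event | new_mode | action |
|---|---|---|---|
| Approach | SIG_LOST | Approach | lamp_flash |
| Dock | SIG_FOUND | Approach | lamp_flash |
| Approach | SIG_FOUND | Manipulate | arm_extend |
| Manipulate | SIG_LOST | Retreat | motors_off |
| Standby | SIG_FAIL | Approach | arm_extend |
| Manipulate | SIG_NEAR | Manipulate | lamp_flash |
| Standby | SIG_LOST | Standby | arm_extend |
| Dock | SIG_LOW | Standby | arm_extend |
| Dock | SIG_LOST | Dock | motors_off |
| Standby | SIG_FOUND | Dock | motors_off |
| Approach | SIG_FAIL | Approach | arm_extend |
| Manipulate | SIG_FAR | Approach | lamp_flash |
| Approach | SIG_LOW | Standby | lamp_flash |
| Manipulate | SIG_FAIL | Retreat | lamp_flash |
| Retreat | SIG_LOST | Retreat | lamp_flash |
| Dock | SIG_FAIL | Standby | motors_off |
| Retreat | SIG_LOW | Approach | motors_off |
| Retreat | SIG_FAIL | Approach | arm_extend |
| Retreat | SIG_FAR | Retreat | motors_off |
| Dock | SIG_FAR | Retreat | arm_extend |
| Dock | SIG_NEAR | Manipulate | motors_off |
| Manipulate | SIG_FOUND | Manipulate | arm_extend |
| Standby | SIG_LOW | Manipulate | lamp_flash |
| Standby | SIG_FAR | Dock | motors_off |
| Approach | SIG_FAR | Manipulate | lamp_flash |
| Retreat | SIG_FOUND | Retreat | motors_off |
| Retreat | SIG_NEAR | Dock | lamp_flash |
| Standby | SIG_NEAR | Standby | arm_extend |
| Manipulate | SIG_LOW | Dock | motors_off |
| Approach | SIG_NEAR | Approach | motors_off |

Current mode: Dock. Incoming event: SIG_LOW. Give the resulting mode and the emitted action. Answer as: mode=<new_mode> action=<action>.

current mode = Dock; filter table to that mode:
  (Dock, SIG_FOUND) → (Approach, lamp_flash)
  (Dock, SIG_LOW) → (Standby, arm_extend)  ← event matches
  (Dock, SIG_LOST) → (Dock, motors_off)
  (Dock, SIG_FAIL) → (Standby, motors_off)
  (Dock, SIG_FAR) → (Retreat, arm_extend)
  (Dock, SIG_NEAR) → (Manipulate, motors_off)
event = SIG_LOW selects (Standby, arm_extend)

mode=Standby action=arm_extend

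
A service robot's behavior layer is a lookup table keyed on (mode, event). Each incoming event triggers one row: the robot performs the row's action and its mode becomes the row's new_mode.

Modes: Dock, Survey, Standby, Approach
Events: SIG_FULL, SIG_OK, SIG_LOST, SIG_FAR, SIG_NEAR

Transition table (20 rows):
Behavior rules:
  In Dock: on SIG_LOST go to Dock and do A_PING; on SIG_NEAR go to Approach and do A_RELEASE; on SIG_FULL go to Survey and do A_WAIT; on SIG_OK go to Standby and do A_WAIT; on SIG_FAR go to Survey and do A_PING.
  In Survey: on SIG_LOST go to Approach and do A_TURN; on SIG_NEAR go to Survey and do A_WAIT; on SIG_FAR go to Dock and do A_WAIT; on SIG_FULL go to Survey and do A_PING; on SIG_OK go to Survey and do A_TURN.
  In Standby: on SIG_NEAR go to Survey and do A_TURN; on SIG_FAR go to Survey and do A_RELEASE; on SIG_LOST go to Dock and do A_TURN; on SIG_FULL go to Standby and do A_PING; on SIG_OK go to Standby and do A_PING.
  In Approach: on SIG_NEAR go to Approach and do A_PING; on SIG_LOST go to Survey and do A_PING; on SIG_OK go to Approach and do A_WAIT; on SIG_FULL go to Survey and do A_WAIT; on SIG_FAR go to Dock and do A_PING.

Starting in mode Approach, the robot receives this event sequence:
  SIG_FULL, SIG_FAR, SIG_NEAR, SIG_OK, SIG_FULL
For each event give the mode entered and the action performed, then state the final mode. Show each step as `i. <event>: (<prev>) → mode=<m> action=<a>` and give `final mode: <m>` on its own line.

1. SIG_FULL: (Approach) → mode=Survey action=A_WAIT
2. SIG_FAR: (Survey) → mode=Dock action=A_WAIT
3. SIG_NEAR: (Dock) → mode=Approach action=A_RELEASE
4. SIG_OK: (Approach) → mode=Approach action=A_WAIT
5. SIG_FULL: (Approach) → mode=Survey action=A_WAIT

final mode: Survey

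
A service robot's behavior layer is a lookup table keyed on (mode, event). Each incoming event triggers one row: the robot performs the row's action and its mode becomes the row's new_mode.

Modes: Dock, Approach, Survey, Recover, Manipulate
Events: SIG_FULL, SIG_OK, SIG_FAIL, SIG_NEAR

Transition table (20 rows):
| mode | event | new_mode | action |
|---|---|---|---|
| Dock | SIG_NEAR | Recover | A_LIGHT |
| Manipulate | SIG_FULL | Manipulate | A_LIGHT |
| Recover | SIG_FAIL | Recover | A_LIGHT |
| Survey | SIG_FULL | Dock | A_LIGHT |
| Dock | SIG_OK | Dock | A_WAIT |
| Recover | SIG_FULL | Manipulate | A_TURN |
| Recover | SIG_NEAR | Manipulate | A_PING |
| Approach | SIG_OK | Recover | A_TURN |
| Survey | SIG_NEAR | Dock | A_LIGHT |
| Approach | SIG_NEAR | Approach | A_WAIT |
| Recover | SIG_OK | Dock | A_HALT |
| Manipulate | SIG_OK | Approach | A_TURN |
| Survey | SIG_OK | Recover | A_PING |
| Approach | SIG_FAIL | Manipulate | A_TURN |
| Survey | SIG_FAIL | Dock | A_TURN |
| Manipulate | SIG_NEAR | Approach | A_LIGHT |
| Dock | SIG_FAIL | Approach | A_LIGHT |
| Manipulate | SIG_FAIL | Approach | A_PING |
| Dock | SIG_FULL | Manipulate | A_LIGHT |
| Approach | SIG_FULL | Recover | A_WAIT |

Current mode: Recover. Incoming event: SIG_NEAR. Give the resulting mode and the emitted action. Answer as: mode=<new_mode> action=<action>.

mode=Manipulate action=A_PING

current mode = Recover; filter table to that mode:
  (Recover, SIG_FAIL) → (Recover, A_LIGHT)
  (Recover, SIG_FULL) → (Manipulate, A_TURN)
  (Recover, SIG_NEAR) → (Manipulate, A_PING)  ← event matches
  (Recover, SIG_OK) → (Dock, A_HALT)
event = SIG_NEAR selects (Manipulate, A_PING)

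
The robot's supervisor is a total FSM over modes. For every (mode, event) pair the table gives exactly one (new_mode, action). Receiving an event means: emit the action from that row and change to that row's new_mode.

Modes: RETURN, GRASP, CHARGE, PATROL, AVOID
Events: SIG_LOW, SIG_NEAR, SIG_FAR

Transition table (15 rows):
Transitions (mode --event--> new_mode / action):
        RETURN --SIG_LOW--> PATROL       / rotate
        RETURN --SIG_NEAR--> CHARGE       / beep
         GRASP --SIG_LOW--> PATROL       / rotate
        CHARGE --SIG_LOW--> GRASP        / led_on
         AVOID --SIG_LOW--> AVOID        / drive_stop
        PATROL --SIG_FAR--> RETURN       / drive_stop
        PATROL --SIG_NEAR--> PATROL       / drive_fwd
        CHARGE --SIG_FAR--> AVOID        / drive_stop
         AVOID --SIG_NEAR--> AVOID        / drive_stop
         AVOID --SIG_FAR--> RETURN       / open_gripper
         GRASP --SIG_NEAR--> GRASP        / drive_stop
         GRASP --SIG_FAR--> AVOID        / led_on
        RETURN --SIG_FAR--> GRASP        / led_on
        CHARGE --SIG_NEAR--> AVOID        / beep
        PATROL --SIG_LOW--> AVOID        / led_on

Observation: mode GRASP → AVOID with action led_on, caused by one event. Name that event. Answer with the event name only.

SIG_FAR

try SIG_LOW: (GRASP, SIG_LOW) → (PATROL, rotate)
try SIG_NEAR: (GRASP, SIG_NEAR) → (GRASP, drive_stop)
try SIG_FAR: (GRASP, SIG_FAR) → (AVOID, led_on)  ← matches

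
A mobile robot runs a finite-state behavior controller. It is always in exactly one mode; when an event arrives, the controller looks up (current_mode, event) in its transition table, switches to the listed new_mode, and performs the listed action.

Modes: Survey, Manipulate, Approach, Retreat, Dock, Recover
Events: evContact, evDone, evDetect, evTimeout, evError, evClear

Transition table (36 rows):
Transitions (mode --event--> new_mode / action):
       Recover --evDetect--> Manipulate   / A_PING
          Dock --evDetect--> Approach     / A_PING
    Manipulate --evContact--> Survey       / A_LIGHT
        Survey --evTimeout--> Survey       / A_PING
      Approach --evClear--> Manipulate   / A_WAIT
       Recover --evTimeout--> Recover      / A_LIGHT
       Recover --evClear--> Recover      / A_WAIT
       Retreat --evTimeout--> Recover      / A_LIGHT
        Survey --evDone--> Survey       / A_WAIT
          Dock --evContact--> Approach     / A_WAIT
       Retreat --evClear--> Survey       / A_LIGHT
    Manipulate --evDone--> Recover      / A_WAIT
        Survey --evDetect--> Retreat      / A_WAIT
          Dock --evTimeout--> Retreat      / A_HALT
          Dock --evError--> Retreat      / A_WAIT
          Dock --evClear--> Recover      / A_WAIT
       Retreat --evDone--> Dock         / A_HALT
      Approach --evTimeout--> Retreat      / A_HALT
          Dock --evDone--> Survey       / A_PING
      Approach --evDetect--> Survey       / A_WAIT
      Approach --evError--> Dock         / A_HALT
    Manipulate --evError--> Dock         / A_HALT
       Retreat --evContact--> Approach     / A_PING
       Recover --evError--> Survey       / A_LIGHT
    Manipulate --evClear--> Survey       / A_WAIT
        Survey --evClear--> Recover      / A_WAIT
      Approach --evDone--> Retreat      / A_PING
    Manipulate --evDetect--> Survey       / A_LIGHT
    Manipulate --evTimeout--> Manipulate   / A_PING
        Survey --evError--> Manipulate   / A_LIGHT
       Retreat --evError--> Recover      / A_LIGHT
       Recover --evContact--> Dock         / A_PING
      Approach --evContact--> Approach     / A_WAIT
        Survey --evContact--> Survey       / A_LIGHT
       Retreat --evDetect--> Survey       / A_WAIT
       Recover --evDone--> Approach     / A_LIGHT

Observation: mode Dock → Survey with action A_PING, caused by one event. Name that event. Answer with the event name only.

evDone

try evContact: (Dock, evContact) → (Approach, A_WAIT)
try evDone: (Dock, evDone) → (Survey, A_PING)  ← matches
try evDetect: (Dock, evDetect) → (Approach, A_PING)
try evTimeout: (Dock, evTimeout) → (Retreat, A_HALT)
try evError: (Dock, evError) → (Retreat, A_WAIT)
try evClear: (Dock, evClear) → (Recover, A_WAIT)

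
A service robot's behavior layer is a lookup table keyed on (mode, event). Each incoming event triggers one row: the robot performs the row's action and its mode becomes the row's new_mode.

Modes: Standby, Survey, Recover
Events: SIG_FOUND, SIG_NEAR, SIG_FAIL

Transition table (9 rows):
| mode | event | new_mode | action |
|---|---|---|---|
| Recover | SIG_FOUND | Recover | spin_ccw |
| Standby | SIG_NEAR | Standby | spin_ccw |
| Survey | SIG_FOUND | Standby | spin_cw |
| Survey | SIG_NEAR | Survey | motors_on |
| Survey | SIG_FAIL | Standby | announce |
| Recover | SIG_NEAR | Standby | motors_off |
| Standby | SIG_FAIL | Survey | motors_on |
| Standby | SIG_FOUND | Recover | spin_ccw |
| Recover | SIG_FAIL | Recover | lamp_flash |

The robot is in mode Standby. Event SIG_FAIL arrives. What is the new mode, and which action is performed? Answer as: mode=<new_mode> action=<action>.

current mode = Standby; filter table to that mode:
  (Standby, SIG_NEAR) → (Standby, spin_ccw)
  (Standby, SIG_FAIL) → (Survey, motors_on)  ← event matches
  (Standby, SIG_FOUND) → (Recover, spin_ccw)
event = SIG_FAIL selects (Survey, motors_on)

mode=Survey action=motors_on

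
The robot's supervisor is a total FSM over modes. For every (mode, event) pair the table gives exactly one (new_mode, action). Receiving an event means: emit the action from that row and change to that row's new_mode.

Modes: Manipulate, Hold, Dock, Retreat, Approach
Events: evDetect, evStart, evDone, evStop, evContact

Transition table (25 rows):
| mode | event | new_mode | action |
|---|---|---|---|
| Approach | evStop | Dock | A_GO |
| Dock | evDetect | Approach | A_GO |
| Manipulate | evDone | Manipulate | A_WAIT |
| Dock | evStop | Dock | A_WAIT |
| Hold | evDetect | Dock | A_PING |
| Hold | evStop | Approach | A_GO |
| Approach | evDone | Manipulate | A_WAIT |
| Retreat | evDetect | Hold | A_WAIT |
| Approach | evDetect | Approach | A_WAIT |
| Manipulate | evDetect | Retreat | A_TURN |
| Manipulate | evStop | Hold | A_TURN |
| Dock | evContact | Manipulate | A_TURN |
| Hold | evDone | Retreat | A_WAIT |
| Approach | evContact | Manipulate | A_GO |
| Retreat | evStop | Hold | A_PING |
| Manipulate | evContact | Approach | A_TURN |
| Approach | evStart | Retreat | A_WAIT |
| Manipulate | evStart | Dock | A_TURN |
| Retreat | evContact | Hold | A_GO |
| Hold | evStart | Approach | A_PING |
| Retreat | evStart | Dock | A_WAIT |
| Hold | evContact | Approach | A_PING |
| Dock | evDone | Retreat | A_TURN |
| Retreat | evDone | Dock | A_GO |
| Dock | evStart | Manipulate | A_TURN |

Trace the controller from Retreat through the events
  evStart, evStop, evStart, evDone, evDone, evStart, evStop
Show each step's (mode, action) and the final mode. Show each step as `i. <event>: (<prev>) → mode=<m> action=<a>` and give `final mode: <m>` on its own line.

final mode: Dock

1. evStart: (Retreat) → mode=Dock action=A_WAIT
2. evStop: (Dock) → mode=Dock action=A_WAIT
3. evStart: (Dock) → mode=Manipulate action=A_TURN
4. evDone: (Manipulate) → mode=Manipulate action=A_WAIT
5. evDone: (Manipulate) → mode=Manipulate action=A_WAIT
6. evStart: (Manipulate) → mode=Dock action=A_TURN
7. evStop: (Dock) → mode=Dock action=A_WAIT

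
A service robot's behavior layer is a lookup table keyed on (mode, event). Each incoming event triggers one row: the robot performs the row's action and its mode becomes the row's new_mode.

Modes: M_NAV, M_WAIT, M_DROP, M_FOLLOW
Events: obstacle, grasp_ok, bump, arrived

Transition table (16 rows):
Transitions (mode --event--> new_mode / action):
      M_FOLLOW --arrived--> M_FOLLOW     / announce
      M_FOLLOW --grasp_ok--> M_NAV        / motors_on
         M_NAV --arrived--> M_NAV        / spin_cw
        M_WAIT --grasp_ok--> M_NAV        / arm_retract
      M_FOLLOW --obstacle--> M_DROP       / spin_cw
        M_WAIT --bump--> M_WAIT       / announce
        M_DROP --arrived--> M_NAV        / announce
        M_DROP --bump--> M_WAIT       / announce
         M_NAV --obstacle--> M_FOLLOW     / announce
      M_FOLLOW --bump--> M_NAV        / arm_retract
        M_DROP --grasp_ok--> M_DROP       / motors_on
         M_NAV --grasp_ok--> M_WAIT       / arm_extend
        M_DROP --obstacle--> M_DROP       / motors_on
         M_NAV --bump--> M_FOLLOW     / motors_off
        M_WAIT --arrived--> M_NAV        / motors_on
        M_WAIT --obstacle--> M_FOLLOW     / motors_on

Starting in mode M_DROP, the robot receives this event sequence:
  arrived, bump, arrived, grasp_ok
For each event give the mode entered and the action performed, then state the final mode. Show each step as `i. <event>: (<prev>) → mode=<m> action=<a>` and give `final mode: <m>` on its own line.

1. arrived: (M_DROP) → mode=M_NAV action=announce
2. bump: (M_NAV) → mode=M_FOLLOW action=motors_off
3. arrived: (M_FOLLOW) → mode=M_FOLLOW action=announce
4. grasp_ok: (M_FOLLOW) → mode=M_NAV action=motors_on

final mode: M_NAV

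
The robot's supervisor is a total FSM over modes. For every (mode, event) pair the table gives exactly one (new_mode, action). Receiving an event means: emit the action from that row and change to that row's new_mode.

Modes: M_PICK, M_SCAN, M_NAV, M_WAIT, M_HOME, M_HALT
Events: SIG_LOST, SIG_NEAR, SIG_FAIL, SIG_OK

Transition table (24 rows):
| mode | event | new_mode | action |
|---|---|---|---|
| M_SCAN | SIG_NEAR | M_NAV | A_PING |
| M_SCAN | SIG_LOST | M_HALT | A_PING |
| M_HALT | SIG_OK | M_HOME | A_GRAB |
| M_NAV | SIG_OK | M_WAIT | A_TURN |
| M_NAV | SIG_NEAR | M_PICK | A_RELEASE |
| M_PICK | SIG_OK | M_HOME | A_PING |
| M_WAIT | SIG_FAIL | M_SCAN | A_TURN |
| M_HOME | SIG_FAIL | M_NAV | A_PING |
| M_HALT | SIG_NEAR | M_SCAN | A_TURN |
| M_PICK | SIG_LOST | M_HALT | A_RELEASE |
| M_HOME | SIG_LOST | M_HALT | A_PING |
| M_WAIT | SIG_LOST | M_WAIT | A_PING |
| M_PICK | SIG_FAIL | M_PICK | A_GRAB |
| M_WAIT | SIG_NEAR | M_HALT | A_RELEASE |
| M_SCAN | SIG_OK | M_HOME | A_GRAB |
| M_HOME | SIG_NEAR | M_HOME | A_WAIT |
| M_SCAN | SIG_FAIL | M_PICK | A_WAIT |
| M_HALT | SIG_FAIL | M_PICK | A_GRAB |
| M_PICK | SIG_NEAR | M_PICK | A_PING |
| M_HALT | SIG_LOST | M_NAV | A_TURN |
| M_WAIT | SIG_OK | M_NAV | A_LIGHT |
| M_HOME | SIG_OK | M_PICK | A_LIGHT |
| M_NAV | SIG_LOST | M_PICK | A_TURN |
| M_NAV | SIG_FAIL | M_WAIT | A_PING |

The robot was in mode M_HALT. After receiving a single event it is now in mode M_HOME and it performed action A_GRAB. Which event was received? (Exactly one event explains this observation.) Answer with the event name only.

try SIG_LOST: (M_HALT, SIG_LOST) → (M_NAV, A_TURN)
try SIG_NEAR: (M_HALT, SIG_NEAR) → (M_SCAN, A_TURN)
try SIG_FAIL: (M_HALT, SIG_FAIL) → (M_PICK, A_GRAB)
try SIG_OK: (M_HALT, SIG_OK) → (M_HOME, A_GRAB)  ← matches

SIG_OK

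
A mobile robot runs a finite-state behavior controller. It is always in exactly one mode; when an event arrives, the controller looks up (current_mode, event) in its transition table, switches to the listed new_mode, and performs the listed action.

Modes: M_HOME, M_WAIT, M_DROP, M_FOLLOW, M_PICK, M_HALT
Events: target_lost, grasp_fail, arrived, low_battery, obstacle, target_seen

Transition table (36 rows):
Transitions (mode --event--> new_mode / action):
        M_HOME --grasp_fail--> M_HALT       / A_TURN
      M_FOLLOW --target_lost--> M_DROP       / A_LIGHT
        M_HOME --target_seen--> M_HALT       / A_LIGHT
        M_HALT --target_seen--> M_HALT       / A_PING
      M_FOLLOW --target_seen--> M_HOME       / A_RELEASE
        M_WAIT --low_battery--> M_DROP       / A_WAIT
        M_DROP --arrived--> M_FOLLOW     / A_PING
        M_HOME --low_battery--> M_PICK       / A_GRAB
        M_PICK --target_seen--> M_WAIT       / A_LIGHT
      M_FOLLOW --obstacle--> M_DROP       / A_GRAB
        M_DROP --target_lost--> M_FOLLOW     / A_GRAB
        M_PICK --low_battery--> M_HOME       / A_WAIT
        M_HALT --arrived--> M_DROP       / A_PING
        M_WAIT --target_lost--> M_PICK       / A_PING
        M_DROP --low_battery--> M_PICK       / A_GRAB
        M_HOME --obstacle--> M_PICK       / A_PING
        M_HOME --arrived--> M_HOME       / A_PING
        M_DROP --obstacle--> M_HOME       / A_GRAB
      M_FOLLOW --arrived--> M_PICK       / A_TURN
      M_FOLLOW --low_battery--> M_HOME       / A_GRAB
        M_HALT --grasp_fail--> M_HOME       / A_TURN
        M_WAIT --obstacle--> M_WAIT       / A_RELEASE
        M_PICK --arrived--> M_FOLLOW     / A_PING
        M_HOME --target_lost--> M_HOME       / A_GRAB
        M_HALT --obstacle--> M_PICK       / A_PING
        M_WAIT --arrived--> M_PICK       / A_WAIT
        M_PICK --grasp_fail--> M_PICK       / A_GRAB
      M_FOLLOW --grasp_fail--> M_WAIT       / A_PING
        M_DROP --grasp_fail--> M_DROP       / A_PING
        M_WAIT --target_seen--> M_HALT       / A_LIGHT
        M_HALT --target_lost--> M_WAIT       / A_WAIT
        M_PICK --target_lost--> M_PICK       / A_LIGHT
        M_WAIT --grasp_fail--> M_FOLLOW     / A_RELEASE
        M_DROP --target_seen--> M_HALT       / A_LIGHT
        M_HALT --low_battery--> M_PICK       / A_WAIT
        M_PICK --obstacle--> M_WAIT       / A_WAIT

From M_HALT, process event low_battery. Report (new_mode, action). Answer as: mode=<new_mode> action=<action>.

current mode = M_HALT; filter table to that mode:
  (M_HALT, target_seen) → (M_HALT, A_PING)
  (M_HALT, arrived) → (M_DROP, A_PING)
  (M_HALT, grasp_fail) → (M_HOME, A_TURN)
  (M_HALT, obstacle) → (M_PICK, A_PING)
  (M_HALT, target_lost) → (M_WAIT, A_WAIT)
  (M_HALT, low_battery) → (M_PICK, A_WAIT)  ← event matches
event = low_battery selects (M_PICK, A_WAIT)

mode=M_PICK action=A_WAIT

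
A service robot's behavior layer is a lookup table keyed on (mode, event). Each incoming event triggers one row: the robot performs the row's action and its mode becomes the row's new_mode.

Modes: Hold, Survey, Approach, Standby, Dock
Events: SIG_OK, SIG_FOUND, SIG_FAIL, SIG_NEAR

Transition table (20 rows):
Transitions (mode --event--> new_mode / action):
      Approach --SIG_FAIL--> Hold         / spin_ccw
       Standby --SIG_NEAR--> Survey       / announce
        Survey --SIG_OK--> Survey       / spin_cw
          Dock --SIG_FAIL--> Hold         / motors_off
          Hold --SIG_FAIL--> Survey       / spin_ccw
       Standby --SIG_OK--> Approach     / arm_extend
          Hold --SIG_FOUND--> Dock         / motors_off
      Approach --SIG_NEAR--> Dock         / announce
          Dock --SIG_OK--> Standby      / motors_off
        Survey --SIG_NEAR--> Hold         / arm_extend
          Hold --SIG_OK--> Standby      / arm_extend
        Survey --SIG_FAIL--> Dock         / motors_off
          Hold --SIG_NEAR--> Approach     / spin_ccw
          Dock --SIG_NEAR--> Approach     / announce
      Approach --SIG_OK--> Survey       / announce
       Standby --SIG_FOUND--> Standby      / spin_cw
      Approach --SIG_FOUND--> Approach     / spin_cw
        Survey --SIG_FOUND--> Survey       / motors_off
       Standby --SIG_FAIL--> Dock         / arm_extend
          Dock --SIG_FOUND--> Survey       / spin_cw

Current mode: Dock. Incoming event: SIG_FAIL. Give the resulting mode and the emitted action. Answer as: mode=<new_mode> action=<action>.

mode=Hold action=motors_off

current mode = Dock; filter table to that mode:
  (Dock, SIG_FAIL) → (Hold, motors_off)  ← event matches
  (Dock, SIG_OK) → (Standby, motors_off)
  (Dock, SIG_NEAR) → (Approach, announce)
  (Dock, SIG_FOUND) → (Survey, spin_cw)
event = SIG_FAIL selects (Hold, motors_off)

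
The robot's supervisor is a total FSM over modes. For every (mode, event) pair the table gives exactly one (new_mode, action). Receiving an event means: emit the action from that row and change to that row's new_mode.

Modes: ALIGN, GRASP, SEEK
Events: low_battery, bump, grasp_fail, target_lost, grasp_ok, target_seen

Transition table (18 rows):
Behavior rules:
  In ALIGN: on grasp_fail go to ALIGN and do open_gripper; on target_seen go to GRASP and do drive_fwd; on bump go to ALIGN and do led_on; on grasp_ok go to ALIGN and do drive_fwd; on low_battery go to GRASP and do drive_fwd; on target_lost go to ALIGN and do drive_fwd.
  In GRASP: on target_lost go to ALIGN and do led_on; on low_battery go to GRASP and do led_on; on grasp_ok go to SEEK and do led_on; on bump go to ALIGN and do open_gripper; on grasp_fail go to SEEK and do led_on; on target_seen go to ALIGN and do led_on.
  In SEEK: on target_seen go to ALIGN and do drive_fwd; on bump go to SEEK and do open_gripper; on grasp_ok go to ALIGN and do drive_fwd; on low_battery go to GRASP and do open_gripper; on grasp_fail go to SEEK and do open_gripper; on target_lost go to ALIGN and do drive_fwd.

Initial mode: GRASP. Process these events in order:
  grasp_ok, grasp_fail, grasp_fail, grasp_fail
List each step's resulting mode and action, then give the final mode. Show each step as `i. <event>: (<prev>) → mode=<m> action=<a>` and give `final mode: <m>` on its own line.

1. grasp_ok: (GRASP) → mode=SEEK action=led_on
2. grasp_fail: (SEEK) → mode=SEEK action=open_gripper
3. grasp_fail: (SEEK) → mode=SEEK action=open_gripper
4. grasp_fail: (SEEK) → mode=SEEK action=open_gripper

final mode: SEEK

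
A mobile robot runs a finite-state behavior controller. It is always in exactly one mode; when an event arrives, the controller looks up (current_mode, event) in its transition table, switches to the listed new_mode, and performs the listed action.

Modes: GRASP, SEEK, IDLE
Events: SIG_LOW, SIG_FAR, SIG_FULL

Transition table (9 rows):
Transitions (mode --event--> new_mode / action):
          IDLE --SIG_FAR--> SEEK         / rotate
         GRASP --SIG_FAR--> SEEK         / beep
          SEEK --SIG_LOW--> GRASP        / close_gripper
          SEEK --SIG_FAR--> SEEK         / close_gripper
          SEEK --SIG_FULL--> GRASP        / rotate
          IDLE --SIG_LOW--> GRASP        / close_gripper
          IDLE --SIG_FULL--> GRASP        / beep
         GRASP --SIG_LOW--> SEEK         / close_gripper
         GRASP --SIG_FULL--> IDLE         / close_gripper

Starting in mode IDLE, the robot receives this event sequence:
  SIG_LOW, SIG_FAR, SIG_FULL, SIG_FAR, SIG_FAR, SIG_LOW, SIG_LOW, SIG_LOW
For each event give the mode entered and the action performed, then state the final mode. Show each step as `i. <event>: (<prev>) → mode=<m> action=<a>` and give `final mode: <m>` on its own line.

final mode: GRASP

1. SIG_LOW: (IDLE) → mode=GRASP action=close_gripper
2. SIG_FAR: (GRASP) → mode=SEEK action=beep
3. SIG_FULL: (SEEK) → mode=GRASP action=rotate
4. SIG_FAR: (GRASP) → mode=SEEK action=beep
5. SIG_FAR: (SEEK) → mode=SEEK action=close_gripper
6. SIG_LOW: (SEEK) → mode=GRASP action=close_gripper
7. SIG_LOW: (GRASP) → mode=SEEK action=close_gripper
8. SIG_LOW: (SEEK) → mode=GRASP action=close_gripper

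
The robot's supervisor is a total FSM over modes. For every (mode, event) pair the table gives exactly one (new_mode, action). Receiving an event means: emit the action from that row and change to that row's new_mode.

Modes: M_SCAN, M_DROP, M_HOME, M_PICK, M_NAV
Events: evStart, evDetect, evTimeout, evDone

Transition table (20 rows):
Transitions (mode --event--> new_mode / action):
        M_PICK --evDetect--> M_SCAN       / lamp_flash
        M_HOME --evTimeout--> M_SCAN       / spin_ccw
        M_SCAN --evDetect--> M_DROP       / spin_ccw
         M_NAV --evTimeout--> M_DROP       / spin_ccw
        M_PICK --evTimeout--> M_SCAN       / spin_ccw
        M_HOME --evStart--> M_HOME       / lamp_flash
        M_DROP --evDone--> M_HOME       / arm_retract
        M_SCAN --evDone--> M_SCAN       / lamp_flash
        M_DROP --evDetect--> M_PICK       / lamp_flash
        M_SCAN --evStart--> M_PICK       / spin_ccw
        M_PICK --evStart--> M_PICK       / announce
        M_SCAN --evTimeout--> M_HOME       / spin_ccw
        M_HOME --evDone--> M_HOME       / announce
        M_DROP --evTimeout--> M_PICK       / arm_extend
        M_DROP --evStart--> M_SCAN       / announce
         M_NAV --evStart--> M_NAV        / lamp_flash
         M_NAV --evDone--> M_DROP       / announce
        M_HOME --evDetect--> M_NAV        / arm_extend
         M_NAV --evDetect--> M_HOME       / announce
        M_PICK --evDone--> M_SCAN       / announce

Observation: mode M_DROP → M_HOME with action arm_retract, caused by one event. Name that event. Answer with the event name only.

evDone

try evStart: (M_DROP, evStart) → (M_SCAN, announce)
try evDetect: (M_DROP, evDetect) → (M_PICK, lamp_flash)
try evTimeout: (M_DROP, evTimeout) → (M_PICK, arm_extend)
try evDone: (M_DROP, evDone) → (M_HOME, arm_retract)  ← matches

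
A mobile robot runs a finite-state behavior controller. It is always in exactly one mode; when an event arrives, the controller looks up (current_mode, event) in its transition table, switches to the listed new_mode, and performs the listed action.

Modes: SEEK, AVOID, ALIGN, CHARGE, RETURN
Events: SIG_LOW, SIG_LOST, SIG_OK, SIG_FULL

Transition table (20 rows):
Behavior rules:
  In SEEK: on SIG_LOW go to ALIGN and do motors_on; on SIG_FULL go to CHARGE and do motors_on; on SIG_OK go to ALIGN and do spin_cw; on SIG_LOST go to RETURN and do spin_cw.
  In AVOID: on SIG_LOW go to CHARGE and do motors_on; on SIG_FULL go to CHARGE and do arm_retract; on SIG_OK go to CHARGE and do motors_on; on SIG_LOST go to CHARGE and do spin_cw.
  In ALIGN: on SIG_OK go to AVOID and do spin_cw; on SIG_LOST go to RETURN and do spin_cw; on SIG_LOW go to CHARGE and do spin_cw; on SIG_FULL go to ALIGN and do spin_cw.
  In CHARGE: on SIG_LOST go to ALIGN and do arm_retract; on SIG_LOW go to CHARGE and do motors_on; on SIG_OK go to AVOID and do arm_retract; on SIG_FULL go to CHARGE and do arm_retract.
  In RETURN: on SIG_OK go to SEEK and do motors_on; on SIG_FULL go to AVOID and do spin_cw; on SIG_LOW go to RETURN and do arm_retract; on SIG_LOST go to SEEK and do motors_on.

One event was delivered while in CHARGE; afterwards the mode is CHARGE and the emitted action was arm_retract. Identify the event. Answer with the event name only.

SIG_FULL

try SIG_LOW: (CHARGE, SIG_LOW) → (CHARGE, motors_on)
try SIG_LOST: (CHARGE, SIG_LOST) → (ALIGN, arm_retract)
try SIG_OK: (CHARGE, SIG_OK) → (AVOID, arm_retract)
try SIG_FULL: (CHARGE, SIG_FULL) → (CHARGE, arm_retract)  ← matches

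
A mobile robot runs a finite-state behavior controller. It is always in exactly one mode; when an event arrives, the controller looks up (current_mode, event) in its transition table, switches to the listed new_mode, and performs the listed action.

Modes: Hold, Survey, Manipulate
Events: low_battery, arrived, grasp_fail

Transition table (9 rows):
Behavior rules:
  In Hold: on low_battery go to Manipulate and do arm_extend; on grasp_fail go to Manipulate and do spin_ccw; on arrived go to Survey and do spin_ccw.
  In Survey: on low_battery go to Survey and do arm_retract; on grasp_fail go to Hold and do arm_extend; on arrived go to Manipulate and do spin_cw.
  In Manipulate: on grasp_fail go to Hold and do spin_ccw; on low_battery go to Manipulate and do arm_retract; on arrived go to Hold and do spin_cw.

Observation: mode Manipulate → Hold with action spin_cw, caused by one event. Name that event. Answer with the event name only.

arrived

try low_battery: (Manipulate, low_battery) → (Manipulate, arm_retract)
try arrived: (Manipulate, arrived) → (Hold, spin_cw)  ← matches
try grasp_fail: (Manipulate, grasp_fail) → (Hold, spin_ccw)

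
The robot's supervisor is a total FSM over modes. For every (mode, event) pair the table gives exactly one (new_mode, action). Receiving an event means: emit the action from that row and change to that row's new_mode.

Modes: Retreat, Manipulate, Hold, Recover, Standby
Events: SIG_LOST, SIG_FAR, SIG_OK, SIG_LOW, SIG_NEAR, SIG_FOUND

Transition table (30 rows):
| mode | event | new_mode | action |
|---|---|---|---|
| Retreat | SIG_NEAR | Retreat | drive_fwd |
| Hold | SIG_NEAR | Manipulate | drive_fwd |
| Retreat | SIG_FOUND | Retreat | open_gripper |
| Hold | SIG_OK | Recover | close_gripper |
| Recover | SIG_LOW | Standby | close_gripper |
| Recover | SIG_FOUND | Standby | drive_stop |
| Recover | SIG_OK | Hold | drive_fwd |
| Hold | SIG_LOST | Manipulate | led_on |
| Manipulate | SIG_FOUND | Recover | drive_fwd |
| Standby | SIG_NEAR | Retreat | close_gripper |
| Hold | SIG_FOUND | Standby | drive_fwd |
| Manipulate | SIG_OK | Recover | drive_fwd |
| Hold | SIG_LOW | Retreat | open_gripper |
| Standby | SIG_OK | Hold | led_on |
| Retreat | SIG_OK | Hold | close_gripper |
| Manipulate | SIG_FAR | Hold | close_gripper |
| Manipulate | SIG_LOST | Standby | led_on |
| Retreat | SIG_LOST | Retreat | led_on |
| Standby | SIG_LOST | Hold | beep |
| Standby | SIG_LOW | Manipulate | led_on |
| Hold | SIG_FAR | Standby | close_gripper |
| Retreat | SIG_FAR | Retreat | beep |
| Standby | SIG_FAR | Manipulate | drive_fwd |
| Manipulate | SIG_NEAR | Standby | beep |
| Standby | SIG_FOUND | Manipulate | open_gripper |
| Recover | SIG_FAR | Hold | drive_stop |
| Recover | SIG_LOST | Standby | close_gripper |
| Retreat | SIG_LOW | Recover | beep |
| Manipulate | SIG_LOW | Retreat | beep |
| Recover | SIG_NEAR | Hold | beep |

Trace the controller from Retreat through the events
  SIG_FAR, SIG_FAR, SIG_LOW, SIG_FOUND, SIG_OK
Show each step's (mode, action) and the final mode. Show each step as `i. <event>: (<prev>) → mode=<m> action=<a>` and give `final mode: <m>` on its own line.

final mode: Hold

1. SIG_FAR: (Retreat) → mode=Retreat action=beep
2. SIG_FAR: (Retreat) → mode=Retreat action=beep
3. SIG_LOW: (Retreat) → mode=Recover action=beep
4. SIG_FOUND: (Recover) → mode=Standby action=drive_stop
5. SIG_OK: (Standby) → mode=Hold action=led_on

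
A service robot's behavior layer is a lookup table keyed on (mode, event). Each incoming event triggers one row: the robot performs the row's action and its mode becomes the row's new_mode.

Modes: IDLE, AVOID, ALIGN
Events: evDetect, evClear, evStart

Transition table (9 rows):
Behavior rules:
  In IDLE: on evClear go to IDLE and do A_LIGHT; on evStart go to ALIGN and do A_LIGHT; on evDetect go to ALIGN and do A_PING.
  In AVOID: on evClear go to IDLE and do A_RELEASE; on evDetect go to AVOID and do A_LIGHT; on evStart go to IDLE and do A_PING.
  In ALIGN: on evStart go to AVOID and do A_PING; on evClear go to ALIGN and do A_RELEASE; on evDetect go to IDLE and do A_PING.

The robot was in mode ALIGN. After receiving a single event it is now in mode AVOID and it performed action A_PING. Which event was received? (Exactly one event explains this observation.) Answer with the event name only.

try evDetect: (ALIGN, evDetect) → (IDLE, A_PING)
try evClear: (ALIGN, evClear) → (ALIGN, A_RELEASE)
try evStart: (ALIGN, evStart) → (AVOID, A_PING)  ← matches

evStart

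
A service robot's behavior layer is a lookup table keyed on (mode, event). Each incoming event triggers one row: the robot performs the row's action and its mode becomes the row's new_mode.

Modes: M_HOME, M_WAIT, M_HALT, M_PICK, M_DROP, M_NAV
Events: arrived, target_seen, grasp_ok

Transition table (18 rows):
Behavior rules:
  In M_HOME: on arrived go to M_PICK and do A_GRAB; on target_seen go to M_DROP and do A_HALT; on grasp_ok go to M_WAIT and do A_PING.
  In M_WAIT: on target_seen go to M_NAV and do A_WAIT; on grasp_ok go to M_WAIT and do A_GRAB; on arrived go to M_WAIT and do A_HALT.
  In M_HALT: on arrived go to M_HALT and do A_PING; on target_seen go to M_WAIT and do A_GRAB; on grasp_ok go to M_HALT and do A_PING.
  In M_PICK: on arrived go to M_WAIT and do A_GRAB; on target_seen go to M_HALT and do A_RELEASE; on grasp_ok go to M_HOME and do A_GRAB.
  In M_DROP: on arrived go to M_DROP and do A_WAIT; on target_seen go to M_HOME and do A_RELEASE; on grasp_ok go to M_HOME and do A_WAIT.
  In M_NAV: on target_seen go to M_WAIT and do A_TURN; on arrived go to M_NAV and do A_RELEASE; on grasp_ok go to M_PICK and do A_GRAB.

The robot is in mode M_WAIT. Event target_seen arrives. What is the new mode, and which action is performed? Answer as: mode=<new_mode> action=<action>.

mode=M_NAV action=A_WAIT

current mode = M_WAIT; filter table to that mode:
  (M_WAIT, target_seen) → (M_NAV, A_WAIT)  ← event matches
  (M_WAIT, grasp_ok) → (M_WAIT, A_GRAB)
  (M_WAIT, arrived) → (M_WAIT, A_HALT)
event = target_seen selects (M_NAV, A_WAIT)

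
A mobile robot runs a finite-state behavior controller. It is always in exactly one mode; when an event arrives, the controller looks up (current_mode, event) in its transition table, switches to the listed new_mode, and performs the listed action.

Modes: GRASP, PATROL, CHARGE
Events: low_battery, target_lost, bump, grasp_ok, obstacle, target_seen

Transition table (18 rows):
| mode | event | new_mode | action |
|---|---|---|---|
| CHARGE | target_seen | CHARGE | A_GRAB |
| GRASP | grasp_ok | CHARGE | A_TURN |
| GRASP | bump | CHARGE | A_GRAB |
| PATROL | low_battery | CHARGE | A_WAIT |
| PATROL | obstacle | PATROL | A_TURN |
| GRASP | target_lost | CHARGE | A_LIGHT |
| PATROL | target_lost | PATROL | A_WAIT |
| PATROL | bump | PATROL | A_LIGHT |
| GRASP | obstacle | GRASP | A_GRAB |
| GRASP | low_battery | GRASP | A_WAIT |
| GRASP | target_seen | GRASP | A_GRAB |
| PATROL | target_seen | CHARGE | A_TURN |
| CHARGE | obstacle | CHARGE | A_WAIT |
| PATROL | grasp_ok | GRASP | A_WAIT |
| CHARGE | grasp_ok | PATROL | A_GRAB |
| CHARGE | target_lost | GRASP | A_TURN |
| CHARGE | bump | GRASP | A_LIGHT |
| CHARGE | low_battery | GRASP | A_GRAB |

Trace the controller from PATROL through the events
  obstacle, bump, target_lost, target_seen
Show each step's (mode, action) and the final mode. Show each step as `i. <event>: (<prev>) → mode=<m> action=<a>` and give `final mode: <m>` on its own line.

final mode: CHARGE

1. obstacle: (PATROL) → mode=PATROL action=A_TURN
2. bump: (PATROL) → mode=PATROL action=A_LIGHT
3. target_lost: (PATROL) → mode=PATROL action=A_WAIT
4. target_seen: (PATROL) → mode=CHARGE action=A_TURN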